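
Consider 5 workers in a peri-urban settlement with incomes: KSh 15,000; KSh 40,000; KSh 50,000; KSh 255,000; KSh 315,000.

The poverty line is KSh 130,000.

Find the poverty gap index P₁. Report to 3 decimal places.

Poor units: KSh 15,000, KSh 40,000, KSh 50,000 (q = 3 of N = 5).
Shortfall ratios: (130000−15000)/130000 = 0.8846; (130000−40000)/130000 = 0.6923; (130000−50000)/130000 = 0.6154.
Σ = 2.192308. Dividing by the full population N = 5 gives P₁ = 0.438.

0.438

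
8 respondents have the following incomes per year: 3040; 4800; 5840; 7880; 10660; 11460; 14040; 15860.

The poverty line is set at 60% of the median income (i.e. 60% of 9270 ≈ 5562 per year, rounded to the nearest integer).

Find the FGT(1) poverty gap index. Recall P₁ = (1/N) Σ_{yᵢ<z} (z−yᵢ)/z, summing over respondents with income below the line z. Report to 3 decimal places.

Below z: 3040, 4800 (q = 2 of N = 8).
Normalized shortfalls: (5562−3040)/5562 = 0.4534; (5562−4800)/5562 = 0.1370.
Σ = 0.590435. Dividing by the full population N = 8 gives P₁ = 0.074.

0.074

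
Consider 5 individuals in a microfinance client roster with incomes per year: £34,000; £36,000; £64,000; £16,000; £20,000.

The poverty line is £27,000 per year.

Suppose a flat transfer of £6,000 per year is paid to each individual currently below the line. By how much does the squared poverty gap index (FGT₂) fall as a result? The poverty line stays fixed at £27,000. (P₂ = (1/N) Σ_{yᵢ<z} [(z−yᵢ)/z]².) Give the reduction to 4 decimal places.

0.0395

Before: below the line — £16,000, £20,000; squared poverty gap index (FGT₂) = 0.046639.
After the £6,000 transfer: below the line — £22,000, £26,000; squared poverty gap index (FGT₂) = 0.007133.
Reduction = 0.046639 − 0.007133 = 0.0395.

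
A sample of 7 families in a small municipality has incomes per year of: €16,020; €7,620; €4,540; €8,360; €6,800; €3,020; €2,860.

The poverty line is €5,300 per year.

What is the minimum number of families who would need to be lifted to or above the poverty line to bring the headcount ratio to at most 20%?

Currently q = 3 of N = 7 are below the line (H = 0.429).
A headcount ratio of at most 20% allows at most ⌊0.20 × 7⌋ = 1 poor families.
So at least 3 − 1 = 2 must be lifted.

2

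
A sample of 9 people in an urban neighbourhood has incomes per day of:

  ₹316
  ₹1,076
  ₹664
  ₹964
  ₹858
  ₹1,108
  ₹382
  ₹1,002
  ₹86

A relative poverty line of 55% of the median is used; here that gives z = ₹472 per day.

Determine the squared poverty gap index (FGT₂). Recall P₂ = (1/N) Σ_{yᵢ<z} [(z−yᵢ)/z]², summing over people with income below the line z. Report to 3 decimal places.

Below z: ₹86, ₹316, ₹382 (q = 3 of N = 9).
Shortfall ratios: (472−86)/472 = 0.8178; (472−316)/472 = 0.3305; (472−382)/472 = 0.1907.
Squared: 0.6688; 0.1092; 0.0364.
Sum = 0.814385; P₂ = 0.814385 / 9 = 0.090.

0.090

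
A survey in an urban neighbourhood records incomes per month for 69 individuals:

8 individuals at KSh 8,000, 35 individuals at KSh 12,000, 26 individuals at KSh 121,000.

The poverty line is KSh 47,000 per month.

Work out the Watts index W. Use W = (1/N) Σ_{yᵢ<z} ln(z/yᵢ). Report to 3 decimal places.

0.898

Incomes under z: 8×KSh 8,000, 35×KSh 12,000 (q = 43 of N = 69).
ln(z/y) terms: ln(47000/8000) = 1.7707 (×8); ln(47000/12000) = 1.3652 (×35).
W = 61.949082 / 69 = 0.898.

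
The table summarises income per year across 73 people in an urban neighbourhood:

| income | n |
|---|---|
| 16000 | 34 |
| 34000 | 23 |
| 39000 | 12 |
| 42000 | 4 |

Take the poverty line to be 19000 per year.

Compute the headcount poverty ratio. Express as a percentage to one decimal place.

34 of the 73 people have income below 19000.
H = 34/73 = 46.6%.

46.6%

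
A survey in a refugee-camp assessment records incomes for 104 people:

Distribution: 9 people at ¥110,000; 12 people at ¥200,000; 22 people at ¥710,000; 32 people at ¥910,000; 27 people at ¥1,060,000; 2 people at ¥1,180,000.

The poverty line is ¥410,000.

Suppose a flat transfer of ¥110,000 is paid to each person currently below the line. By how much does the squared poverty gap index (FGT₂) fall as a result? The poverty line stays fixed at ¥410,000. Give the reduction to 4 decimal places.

0.0512

Before: below the line — 9×¥110,000, 12×¥200,000; squared poverty gap index (FGT₂) = 0.076603.
After the ¥110,000 transfer: below the line — 9×¥220,000, 12×¥310,000; squared poverty gap index (FGT₂) = 0.025448.
Reduction = 0.076603 − 0.025448 = 0.0512.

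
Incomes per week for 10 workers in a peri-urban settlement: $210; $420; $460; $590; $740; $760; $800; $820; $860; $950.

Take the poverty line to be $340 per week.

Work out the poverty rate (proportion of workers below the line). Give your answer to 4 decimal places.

0.1000

1 of the 10 workers have income below $340.
H = 1/10 = 0.1000.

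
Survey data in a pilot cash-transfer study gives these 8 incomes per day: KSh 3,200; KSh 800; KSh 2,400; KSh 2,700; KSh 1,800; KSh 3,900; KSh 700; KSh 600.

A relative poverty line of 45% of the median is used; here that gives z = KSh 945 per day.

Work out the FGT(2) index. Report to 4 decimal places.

0.0280

Below z: KSh 600, KSh 700, KSh 800 (q = 3 of N = 8).
Shortfall ratios: (945−600)/945 = 0.3651; (945−700)/945 = 0.2593; (945−800)/945 = 0.1534.
Squared: 0.1333; 0.0672; 0.0235.
Sum = 0.224042; P₂ = 0.224042 / 8 = 0.0280.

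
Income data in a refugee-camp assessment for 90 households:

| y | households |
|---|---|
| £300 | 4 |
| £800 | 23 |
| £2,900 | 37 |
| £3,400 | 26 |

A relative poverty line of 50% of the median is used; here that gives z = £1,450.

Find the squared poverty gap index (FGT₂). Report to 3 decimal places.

0.079

Poor units: 4×£300, 23×£800 (q = 27 of N = 90).
Relative gaps: (1450−300)/1450 = 0.7931 (×4); (1450−800)/1450 = 0.4483 (×23).
Squared: 0.6290 (×4); 0.2010 (×23).
Sum = 7.137931; P₂ = 7.137931 / 90 = 0.079.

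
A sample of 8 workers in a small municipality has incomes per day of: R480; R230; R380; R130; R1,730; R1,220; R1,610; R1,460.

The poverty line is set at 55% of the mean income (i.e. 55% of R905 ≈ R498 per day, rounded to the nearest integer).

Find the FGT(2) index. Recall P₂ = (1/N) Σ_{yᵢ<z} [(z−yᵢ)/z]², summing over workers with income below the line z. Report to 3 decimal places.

0.112

Below the line: R130, R230, R380, R480 (q = 4 of N = 8).
Relative gaps: (498−130)/498 = 0.7390; (498−230)/498 = 0.5382; (498−380)/498 = 0.2369; (498−480)/498 = 0.0361.
Squared: 0.5461; 0.2896; 0.0561; 0.0013.
Sum = 0.893115; P₂ = 0.893115 / 8 = 0.112.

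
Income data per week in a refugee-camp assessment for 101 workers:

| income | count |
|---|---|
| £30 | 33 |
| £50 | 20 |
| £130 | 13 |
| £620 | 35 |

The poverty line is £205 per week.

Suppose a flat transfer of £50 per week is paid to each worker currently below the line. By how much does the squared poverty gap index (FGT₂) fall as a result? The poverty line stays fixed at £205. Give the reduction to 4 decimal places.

0.1932

Before: below the line — 33×£30, 20×£50, 13×£130; squared poverty gap index (FGT₂) = 0.368534.
After the £50 transfer: below the line — 33×£80, 20×£100, 13×£180; squared poverty gap index (FGT₂) = 0.175344.
Reduction = 0.368534 − 0.175344 = 0.1932.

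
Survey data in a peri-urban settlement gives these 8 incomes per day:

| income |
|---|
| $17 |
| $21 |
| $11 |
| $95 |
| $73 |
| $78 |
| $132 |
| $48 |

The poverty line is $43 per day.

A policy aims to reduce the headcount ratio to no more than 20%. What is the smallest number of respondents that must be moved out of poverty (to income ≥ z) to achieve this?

2

Currently q = 3 of N = 8 are below the line (H = 0.375).
A headcount ratio of at most 20% allows at most ⌊0.20 × 8⌋ = 1 poor respondents.
So at least 3 − 1 = 2 must be lifted.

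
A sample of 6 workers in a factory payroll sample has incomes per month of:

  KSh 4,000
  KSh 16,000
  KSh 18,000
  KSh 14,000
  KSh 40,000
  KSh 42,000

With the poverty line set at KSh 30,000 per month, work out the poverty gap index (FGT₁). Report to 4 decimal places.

0.3778

Below z: KSh 4,000, KSh 14,000, KSh 16,000, KSh 18,000 (q = 4 of N = 6).
Gap ratios (z−y)/z: (30000−4000)/30000 = 0.8667; (30000−14000)/30000 = 0.5333; (30000−16000)/30000 = 0.4667; (30000−18000)/30000 = 0.4000.
Σ = 2.266667. Dividing by the full population N = 6 gives P₁ = 0.3778.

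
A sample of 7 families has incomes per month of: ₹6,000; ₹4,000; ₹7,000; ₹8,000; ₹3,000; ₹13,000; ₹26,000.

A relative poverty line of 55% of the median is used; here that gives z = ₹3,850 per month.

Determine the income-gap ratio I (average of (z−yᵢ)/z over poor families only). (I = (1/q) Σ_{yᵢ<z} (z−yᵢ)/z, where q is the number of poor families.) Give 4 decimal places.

Below the line: ₹3,000 (q = 1 of N = 7).
Relative gaps: 0.2208; sum = 0.220779.
The income-gap ratio divides by q (the poor only): 0.220779 / 1 = 0.2208.

0.2208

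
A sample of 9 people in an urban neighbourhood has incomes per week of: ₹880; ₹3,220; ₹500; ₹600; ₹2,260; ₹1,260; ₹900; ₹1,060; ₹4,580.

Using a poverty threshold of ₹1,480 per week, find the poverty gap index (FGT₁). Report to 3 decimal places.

Poor units: ₹500, ₹600, ₹880, ₹900, ₹1,060, ₹1,260 (q = 6 of N = 9).
Relative gaps: (1480−500)/1480 = 0.6622; (1480−600)/1480 = 0.5946; (1480−880)/1480 = 0.4054; (1480−900)/1480 = 0.3919; (1480−1060)/1480 = 0.2838; (1480−1260)/1480 = 0.1486.
Σ = 2.486486. Dividing by the full population N = 9 gives P₁ = 0.276.

0.276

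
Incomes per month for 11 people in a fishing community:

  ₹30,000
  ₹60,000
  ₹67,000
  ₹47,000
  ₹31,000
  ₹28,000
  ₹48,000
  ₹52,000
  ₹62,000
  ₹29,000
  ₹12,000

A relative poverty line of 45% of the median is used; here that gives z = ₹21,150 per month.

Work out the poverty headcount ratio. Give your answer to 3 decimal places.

1 of the 11 people have income below ₹21,150.
H = 1/11 = 0.091.

0.091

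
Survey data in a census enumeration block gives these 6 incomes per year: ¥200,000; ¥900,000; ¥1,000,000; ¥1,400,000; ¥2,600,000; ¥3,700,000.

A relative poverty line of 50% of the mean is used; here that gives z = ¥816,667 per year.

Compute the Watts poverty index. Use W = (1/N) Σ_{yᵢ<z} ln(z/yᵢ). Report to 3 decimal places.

0.234

Poor units: ¥200,000 (q = 1 of N = 6).
Log gaps: ln(816667/200000) = 1.4069.
W = 1.406914 / 6 = 0.234.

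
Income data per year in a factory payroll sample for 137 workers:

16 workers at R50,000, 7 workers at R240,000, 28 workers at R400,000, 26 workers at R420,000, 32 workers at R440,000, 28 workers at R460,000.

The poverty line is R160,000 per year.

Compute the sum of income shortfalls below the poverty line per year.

R1,760,000

Below z: 16×R50,000 (q = 16 of N = 137).
Individual gaps: 16×(160000−50000) = 1760000.
Aggregate gap = R1,760,000.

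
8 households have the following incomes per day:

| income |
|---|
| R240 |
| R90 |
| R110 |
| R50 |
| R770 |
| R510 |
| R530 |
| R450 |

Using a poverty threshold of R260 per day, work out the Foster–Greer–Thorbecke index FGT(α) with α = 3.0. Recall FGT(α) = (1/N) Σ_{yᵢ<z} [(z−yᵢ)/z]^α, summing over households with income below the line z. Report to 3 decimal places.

0.125

Below the line: R50, R90, R110, R240 (q = 4 of N = 8).
Relative gaps: (260−50)/260 = 0.8077; (260−90)/260 = 0.6538; (260−110)/260 = 0.5769; (260−240)/260 = 0.0769.
Raised to α = 3.0: 0.52691; 0.27953; 0.19202; 0.00046.
Sum = 0.998919; FGT(3.0) = 0.998919 / 8 = 0.125.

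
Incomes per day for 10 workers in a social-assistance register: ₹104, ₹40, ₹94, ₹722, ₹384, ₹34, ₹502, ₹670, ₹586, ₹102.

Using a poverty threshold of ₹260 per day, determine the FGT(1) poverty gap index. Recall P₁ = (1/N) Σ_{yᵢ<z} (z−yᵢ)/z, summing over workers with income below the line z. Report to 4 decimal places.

0.3562

Incomes under z: ₹34, ₹40, ₹94, ₹102, ₹104 (q = 5 of N = 10).
Gap ratios (z−y)/z: (260−34)/260 = 0.8692; (260−40)/260 = 0.8462; (260−94)/260 = 0.6385; (260−102)/260 = 0.6077; (260−104)/260 = 0.6000.
Sum of shortfalls = 3.561538; P₁ averages over all N: 3.561538 / 10 = 0.3562.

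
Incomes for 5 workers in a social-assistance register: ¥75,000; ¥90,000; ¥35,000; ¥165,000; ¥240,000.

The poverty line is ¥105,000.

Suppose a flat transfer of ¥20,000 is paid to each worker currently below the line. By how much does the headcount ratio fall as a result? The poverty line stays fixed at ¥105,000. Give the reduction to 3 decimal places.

Before: below the line — ¥35,000, ¥75,000, ¥90,000; headcount ratio = 0.60000.
After the ¥20,000 transfer: below the line — ¥55,000, ¥95,000; headcount ratio = 0.40000.
Reduction = 0.60000 − 0.40000 = 0.200.

0.200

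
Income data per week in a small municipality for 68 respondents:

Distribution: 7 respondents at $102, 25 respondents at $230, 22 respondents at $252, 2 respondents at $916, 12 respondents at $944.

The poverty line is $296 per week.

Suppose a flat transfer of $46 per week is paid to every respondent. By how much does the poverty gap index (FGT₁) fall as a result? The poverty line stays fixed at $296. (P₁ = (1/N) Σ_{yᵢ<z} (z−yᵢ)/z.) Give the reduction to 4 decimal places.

Before: below the line — 7×$102, 25×$230, 22×$252; poverty gap index (FGT₁) = 0.197536.
After the $46 transfer: below the line — 7×$148, 25×$276; poverty gap index (FGT₁) = 0.076312.
Reduction = 0.197536 − 0.076312 = 0.1212.

0.1212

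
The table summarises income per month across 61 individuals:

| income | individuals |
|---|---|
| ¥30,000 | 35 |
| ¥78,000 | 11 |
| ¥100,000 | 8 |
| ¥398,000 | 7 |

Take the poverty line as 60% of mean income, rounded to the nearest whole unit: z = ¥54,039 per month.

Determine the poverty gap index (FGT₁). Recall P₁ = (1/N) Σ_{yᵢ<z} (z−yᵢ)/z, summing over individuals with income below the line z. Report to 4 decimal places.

0.2552

Incomes under z: 35×¥30,000 (q = 35 of N = 61).
Gap ratios (z−y)/z: (54039−30000)/54039 = 0.4448 (×35).
Sum of shortfalls = 15.569589; P₁ averages over all N: 15.569589 / 61 = 0.2552.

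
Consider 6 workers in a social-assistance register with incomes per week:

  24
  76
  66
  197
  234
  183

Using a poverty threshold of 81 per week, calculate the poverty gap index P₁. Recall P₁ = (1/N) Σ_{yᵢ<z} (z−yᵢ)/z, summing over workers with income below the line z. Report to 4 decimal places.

Below z: 24, 66, 76 (q = 3 of N = 6).
Relative gaps: (81−24)/81 = 0.7037; (81−66)/81 = 0.1852; (81−76)/81 = 0.0617.
Σ = 0.950617. Dividing by the full population N = 6 gives P₁ = 0.1584.

0.1584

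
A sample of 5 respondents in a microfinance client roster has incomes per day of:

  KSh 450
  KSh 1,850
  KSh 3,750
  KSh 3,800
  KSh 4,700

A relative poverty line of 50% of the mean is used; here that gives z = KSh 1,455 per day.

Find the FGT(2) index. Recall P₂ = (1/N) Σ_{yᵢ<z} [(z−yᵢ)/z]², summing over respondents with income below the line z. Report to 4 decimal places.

Below the line: KSh 450 (q = 1 of N = 5).
Normalized shortfalls: (1455−450)/1455 = 0.6907.
Squared: 0.4771.
Sum = 0.477096; P₂ = 0.477096 / 5 = 0.0954.

0.0954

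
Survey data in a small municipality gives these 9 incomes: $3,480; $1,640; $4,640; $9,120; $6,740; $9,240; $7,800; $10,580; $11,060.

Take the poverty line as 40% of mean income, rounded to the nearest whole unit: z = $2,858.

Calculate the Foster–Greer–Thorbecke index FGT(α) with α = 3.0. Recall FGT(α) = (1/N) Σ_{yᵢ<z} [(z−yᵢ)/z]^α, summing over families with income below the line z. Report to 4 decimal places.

Incomes under z: $1,640 (q = 1 of N = 9).
Gap ratios (z−y)/z: (2858−1640)/2858 = 0.4262.
Raised to α = 3.0: 0.07740.
Sum = 0.077403; FGT(3.0) = 0.077403 / 9 = 0.0086.

0.0086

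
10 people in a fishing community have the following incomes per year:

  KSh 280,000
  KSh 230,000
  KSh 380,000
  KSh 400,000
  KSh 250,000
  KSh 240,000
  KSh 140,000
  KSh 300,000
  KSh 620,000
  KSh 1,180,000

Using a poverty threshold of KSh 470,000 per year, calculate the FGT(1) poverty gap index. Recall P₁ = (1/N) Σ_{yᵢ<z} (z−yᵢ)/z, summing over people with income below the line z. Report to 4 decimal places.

Below z: KSh 140,000, KSh 230,000, KSh 240,000, KSh 250,000, KSh 280,000, KSh 300,000, KSh 380,000, KSh 400,000 (q = 8 of N = 10).
Shortfall ratios: (470000−140000)/470000 = 0.7021; (470000−230000)/470000 = 0.5106; (470000−240000)/470000 = 0.4894; (470000−250000)/470000 = 0.4681; (470000−280000)/470000 = 0.4043; (470000−300000)/470000 = 0.3617; (470000−380000)/470000 = 0.1915; (470000−400000)/470000 = 0.1489.
Sum of shortfalls = 3.276596; P₁ averages over all N: 3.276596 / 10 = 0.3277.

0.3277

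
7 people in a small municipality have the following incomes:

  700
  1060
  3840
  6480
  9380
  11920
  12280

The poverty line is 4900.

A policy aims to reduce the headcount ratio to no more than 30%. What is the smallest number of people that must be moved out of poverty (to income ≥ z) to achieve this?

3 of the 7 people are poor, so H = 3/7 = 0.429.
A headcount ratio of at most 30% allows at most ⌊0.30 × 7⌋ = 2 poor people.
So at least 3 − 2 = 1 must be lifted.

1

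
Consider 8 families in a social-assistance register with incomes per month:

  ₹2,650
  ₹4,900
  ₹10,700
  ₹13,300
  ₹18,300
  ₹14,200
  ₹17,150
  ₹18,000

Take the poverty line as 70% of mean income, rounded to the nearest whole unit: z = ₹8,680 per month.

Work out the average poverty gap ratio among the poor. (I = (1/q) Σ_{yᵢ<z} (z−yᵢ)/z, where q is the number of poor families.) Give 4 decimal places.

Below z: ₹2,650, ₹4,900 (q = 2 of N = 8).
Relative gaps: 0.6947, 0.4355; sum = 1.130184.
I averages over the q = 2 poor units only: 1.130184 / 2 = 0.5651.

0.5651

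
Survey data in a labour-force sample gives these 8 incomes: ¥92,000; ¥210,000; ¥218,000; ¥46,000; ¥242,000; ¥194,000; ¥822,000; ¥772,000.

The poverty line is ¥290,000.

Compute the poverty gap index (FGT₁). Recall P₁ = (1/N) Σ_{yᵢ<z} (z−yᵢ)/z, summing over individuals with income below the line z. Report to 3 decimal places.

Below z: ¥46,000, ¥92,000, ¥194,000, ¥210,000, ¥218,000, ¥242,000 (q = 6 of N = 8).
Normalized shortfalls: (290000−46000)/290000 = 0.8414; (290000−92000)/290000 = 0.6828; (290000−194000)/290000 = 0.3310; (290000−210000)/290000 = 0.2759; (290000−218000)/290000 = 0.2483; (290000−242000)/290000 = 0.1655.
Sum of shortfalls = 2.544828; P₁ averages over all N: 2.544828 / 8 = 0.318.

0.318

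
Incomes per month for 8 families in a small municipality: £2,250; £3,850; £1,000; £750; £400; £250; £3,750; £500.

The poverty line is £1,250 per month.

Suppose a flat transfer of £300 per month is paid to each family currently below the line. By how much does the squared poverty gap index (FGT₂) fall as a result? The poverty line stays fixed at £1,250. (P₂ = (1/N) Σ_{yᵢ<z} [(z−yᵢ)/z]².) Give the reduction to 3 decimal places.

0.125

Before: below the line — £250, £400, £500, £750, £1,000; squared poverty gap index (FGT₂) = 0.20780.
After the £300 transfer: below the line — £550, £700, £800, £1,050; squared poverty gap index (FGT₂) = 0.08280.
Reduction = 0.20780 − 0.08280 = 0.125.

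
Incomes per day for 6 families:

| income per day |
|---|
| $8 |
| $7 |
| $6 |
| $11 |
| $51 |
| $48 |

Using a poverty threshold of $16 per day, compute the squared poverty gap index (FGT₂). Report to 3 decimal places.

0.176

Below z: $6, $7, $8, $11 (q = 4 of N = 6).
Normalized shortfalls: (16−6)/16 = 0.6250; (16−7)/16 = 0.5625; (16−8)/16 = 0.5000; (16−11)/16 = 0.3125.
Squared: 0.3906; 0.3164; 0.2500; 0.0977.
Sum = 1.054688; P₂ = 1.054688 / 6 = 0.176.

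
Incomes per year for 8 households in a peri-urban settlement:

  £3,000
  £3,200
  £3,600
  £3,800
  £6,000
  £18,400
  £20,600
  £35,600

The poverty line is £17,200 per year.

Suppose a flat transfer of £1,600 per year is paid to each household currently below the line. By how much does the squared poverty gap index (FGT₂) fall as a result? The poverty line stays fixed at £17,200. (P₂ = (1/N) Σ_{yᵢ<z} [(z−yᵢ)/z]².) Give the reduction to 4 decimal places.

Before: below the line — £3,000, £3,200, £3,600, £3,800, £6,000; squared poverty gap index (FGT₂) = 0.375034.
After the £1,600 transfer: below the line — £4,600, £4,800, £5,200, £5,400, £7,600; squared poverty gap index (FGT₂) = 0.290664.
Reduction = 0.375034 − 0.290664 = 0.0844.

0.0844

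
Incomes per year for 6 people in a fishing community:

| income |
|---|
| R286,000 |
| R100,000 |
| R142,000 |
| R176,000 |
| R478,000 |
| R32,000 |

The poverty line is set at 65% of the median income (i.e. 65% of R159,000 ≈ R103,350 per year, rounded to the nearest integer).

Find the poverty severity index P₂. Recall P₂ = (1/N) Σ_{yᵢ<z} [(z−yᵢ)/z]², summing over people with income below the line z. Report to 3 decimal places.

Below z: R32,000, R100,000 (q = 2 of N = 6).
Shortfall ratios: (103350−32000)/103350 = 0.6904; (103350−100000)/103350 = 0.0324.
Squared: 0.4766; 0.0011.
Sum = 0.477665; P₂ = 0.477665 / 6 = 0.080.

0.080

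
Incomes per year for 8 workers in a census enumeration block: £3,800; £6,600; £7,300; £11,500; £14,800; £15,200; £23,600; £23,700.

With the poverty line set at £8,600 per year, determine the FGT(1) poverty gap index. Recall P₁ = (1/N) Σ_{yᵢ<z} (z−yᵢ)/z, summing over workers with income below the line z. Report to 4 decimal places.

0.1177

Below the line: £3,800, £6,600, £7,300 (q = 3 of N = 8).
Relative gaps: (8600−3800)/8600 = 0.5581; (8600−6600)/8600 = 0.2326; (8600−7300)/8600 = 0.1512.
Σ = 0.941860. Dividing by the full population N = 8 gives P₁ = 0.1177.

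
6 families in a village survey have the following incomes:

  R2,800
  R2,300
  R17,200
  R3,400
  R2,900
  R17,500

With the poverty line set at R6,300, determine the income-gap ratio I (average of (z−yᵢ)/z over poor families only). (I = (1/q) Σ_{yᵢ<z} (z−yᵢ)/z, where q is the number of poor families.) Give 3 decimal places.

0.548

Below z: R2,300, R2,800, R2,900, R3,400 (q = 4 of N = 6).
Shortfall ratios (z−y)/z: 0.6349, 0.5556, 0.5397, 0.4603; sum = 2.190476.
The income-gap ratio divides by q (the poor only): 2.190476 / 4 = 0.548.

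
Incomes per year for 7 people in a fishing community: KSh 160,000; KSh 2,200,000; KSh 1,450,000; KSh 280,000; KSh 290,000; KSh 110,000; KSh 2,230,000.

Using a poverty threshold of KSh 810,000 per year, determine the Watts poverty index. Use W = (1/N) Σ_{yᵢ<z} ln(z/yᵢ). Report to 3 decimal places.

Below z: KSh 110,000, KSh 160,000, KSh 280,000, KSh 290,000 (q = 4 of N = 7).
ln(z/y) terms: ln(810000/110000) = 1.9966; ln(810000/160000) = 1.6219; ln(810000/280000) = 1.0622; ln(810000/290000) = 1.0272.
W = 5.707812 / 7 = 0.815.

0.815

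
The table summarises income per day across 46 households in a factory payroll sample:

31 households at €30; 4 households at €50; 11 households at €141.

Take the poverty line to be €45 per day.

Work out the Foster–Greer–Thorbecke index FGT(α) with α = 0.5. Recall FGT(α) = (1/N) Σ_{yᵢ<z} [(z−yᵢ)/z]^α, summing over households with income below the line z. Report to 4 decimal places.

Below z: 31×€30 (q = 31 of N = 46).
Relative gaps: (45−30)/45 = 0.3333 (×31).
Raised to α = 0.5: 0.57735 (×31).
Sum = 17.897858; FGT(0.5) = 17.897858 / 46 = 0.3891.

0.3891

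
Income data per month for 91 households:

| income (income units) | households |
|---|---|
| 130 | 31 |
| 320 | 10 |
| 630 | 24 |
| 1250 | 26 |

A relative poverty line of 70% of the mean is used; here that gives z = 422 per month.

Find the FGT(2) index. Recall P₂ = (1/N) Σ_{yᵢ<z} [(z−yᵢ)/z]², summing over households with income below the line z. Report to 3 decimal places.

0.170

Incomes under z: 31×130, 10×320 (q = 41 of N = 91).
Relative gaps: (422−130)/422 = 0.6919 (×31); (422−320)/422 = 0.2417 (×10).
Squared: 0.4788 (×31); 0.0584 (×10).
Sum = 15.426563; P₂ = 15.426563 / 91 = 0.170.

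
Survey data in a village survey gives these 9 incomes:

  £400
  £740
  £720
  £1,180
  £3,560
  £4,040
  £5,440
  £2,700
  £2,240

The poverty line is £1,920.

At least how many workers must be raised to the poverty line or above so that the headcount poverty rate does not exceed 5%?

4 of the 9 workers are poor, so H = 4/9 = 0.444.
A headcount ratio of at most 5% allows at most ⌊0.05 × 9⌋ = 0 poor workers.
So at least 4 − 0 = 4 must be lifted.

4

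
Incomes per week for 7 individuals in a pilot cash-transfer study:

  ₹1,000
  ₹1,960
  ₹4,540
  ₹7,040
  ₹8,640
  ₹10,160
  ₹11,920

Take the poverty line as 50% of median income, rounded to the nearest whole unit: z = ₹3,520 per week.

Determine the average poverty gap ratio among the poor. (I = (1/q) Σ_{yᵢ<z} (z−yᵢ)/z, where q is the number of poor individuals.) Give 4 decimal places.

0.5795

Incomes under z: ₹1,000, ₹1,960 (q = 2 of N = 7).
Relative gaps: 0.7159, 0.4432; sum = 1.159091.
The income-gap ratio divides by q (the poor only): 1.159091 / 2 = 0.5795.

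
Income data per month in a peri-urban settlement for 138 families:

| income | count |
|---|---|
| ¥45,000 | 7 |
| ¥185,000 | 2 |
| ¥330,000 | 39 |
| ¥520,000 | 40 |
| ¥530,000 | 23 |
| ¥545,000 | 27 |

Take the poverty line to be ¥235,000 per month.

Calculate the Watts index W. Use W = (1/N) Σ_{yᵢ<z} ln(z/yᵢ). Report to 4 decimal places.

Incomes under z: 7×¥45,000, 2×¥185,000 (q = 9 of N = 138).
Log gaps: ln(235000/45000) = 1.6529 (×7); ln(235000/185000) = 0.2392 (×2).
W = 12.048921 / 138 = 0.0873.

0.0873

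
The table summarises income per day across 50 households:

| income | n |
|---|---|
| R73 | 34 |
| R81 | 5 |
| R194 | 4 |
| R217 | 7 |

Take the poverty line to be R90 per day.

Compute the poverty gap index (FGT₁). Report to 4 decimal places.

Incomes under z: 34×R73, 5×R81 (q = 39 of N = 50).
Relative gaps: (90−73)/90 = 0.1889 (×34); (90−81)/90 = 0.1000 (×5).
Sum of shortfalls = 6.922222; P₁ averages over all N: 6.922222 / 50 = 0.1384.

0.1384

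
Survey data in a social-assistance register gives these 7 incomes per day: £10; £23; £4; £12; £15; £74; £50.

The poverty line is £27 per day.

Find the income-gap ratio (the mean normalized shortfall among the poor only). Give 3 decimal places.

0.526

Poor units: £4, £10, £12, £15, £23 (q = 5 of N = 7).
Relative gaps: 0.8519, 0.6296, 0.5556, 0.4444, 0.1481; sum = 2.629630.
I averages over the q = 5 poor units only: 2.629630 / 5 = 0.526.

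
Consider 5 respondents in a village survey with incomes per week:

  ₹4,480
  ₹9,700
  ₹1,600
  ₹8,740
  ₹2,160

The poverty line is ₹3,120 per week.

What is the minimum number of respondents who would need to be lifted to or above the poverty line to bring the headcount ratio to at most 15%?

Currently q = 2 of N = 5 are below the line (H = 0.400).
A headcount ratio of at most 15% allows at most ⌊0.15 × 5⌋ = 0 poor respondents.
So at least 2 − 0 = 2 must be lifted.

2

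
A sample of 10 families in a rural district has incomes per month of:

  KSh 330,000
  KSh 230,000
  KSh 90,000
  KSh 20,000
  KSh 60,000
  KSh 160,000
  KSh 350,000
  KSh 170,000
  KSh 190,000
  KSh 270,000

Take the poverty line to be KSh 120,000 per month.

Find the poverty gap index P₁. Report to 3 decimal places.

Incomes under z: KSh 20,000, KSh 60,000, KSh 90,000 (q = 3 of N = 10).
Normalized shortfalls: (120000−20000)/120000 = 0.8333; (120000−60000)/120000 = 0.5000; (120000−90000)/120000 = 0.2500.
Σ = 1.583333. Dividing by the full population N = 10 gives P₁ = 0.158.

0.158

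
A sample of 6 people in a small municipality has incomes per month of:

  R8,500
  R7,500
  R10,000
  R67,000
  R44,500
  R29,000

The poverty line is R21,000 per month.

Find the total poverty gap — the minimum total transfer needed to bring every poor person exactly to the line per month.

Below the line: R7,500, R8,500, R10,000 (q = 3 of N = 6).
Individual gaps: 21000−7500 = 13500; 21000−8500 = 12500; 21000−10000 = 11000.
Aggregate gap = R37,000.

R37,000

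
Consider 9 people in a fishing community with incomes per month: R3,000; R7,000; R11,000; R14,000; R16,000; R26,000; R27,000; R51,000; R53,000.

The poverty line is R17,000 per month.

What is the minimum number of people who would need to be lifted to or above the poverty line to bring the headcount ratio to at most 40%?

2

Currently q = 5 of N = 9 are below the line (H = 0.556).
A headcount ratio of at most 40% allows at most ⌊0.40 × 9⌋ = 3 poor people.
So at least 5 − 3 = 2 must be lifted.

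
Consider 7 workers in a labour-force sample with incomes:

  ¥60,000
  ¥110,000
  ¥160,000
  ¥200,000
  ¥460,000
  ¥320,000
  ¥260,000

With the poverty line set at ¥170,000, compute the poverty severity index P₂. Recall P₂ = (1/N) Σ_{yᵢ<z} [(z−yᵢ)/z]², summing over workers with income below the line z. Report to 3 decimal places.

0.078

Below z: ¥60,000, ¥110,000, ¥160,000 (q = 3 of N = 7).
Shortfall ratios: (170000−60000)/170000 = 0.6471; (170000−110000)/170000 = 0.3529; (170000−160000)/170000 = 0.0588.
Squared: 0.4187; 0.1246; 0.0035.
Sum = 0.546713; P₂ = 0.546713 / 7 = 0.078.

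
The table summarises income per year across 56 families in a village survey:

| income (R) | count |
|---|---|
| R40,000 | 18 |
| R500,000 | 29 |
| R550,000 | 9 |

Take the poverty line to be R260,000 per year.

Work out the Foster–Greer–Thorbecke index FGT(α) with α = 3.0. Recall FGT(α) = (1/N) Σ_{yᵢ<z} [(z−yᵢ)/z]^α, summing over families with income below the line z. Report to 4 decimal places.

0.1947

Poor units: 18×R40,000 (q = 18 of N = 56).
Normalized shortfalls: (260000−40000)/260000 = 0.8462 (×18).
Raised to α = 3.0: 0.60583 (×18).
Sum = 10.904870; FGT(3.0) = 10.904870 / 56 = 0.1947.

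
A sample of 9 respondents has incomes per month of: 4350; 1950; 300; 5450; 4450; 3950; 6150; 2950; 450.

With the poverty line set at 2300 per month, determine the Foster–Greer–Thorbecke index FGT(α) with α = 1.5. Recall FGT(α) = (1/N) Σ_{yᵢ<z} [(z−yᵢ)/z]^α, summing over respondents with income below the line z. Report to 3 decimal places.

Below the line: 300, 450, 1950 (q = 3 of N = 9).
Gap ratios (z−y)/z: (2300−300)/2300 = 0.8696; (2300−450)/2300 = 0.8043; (2300−1950)/2300 = 0.1522.
Raised to α = 1.5: 0.81087; 0.72138; 0.05936.
Sum = 1.591619; FGT(1.5) = 1.591619 / 9 = 0.177.

0.177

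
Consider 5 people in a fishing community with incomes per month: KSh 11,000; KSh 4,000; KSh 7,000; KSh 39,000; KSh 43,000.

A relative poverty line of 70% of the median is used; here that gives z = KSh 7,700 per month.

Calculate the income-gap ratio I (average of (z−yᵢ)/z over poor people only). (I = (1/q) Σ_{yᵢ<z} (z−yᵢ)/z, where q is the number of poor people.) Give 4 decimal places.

Poor units: KSh 4,000, KSh 7,000 (q = 2 of N = 5).
Shortfall ratios (z−y)/z: 0.4805, 0.0909; sum = 0.571429.
I averages over the q = 2 poor units only: 0.571429 / 2 = 0.2857.

0.2857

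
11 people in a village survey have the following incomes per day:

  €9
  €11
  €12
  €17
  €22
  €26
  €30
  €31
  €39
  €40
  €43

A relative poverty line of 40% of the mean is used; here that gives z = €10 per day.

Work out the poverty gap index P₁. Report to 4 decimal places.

0.0091

Incomes under z: €9 (q = 1 of N = 11).
Gap ratios (z−y)/z: (10−9)/10 = 0.1000.
Σ = 0.100000. Dividing by the full population N = 11 gives P₁ = 0.0091.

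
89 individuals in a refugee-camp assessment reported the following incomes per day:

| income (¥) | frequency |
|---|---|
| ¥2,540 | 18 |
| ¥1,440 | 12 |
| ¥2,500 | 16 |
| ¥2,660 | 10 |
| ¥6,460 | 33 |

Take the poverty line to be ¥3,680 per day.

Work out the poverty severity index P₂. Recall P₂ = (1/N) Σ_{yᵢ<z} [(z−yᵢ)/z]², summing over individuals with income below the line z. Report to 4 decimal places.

Incomes under z: 12×¥1,440, 16×¥2,500, 18×¥2,540, 10×¥2,660 (q = 56 of N = 89).
Shortfall ratios: (3680−1440)/3680 = 0.6087 (×12); (3680−2500)/3680 = 0.3207 (×16); (3680−2540)/3680 = 0.3098 (×18); (3680−2660)/3680 = 0.2772 (×10).
Squared: 0.3705 (×12); 0.1028 (×16); 0.0960 (×18); 0.0768 (×10).
Sum = 8.586838; P₂ = 8.586838 / 89 = 0.0965.

0.0965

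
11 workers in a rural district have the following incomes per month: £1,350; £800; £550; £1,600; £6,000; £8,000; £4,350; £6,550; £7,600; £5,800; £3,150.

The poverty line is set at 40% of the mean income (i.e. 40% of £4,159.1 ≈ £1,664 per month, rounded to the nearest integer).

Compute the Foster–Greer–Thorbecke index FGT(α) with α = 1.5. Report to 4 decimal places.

0.0919

Poor units: £550, £800, £1,350, £1,600 (q = 4 of N = 11).
Relative gaps: (1664−550)/1664 = 0.6695; (1664−800)/1664 = 0.5192; (1664−1350)/1664 = 0.1887; (1664−1600)/1664 = 0.0385.
Raised to α = 1.5: 0.54777; 0.37415; 0.08197; 0.00754.
Sum = 1.011430; FGT(1.5) = 1.011430 / 11 = 0.0919.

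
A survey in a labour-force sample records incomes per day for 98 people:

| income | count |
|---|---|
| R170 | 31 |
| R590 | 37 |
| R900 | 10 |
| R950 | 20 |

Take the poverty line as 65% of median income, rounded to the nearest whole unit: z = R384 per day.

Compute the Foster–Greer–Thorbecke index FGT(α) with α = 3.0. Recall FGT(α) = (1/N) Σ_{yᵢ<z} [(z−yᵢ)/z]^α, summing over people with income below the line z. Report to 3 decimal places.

0.055

Below z: 31×R170 (q = 31 of N = 98).
Shortfall ratios: (384−170)/384 = 0.5573 (×31).
Raised to α = 3.0: 0.17308 (×31).
Sum = 5.365489; FGT(3.0) = 5.365489 / 98 = 0.055.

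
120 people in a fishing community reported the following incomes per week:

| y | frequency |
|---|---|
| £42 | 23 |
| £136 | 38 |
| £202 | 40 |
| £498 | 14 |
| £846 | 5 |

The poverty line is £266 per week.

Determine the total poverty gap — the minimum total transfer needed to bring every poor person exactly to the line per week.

Below the line: 23×£42, 38×£136, 40×£202 (q = 101 of N = 120).
Individual gaps: 23×(266−42) = 5152; 38×(266−136) = 4940; 40×(266−202) = 2560.
Aggregate gap = £12,652.

£12,652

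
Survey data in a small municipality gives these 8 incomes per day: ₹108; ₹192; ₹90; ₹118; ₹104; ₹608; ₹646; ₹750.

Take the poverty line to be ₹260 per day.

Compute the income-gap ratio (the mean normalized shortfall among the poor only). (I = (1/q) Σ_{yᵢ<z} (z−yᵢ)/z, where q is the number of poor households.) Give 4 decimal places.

0.5292

Below the line: ₹90, ₹104, ₹108, ₹118, ₹192 (q = 5 of N = 8).
Shortfall ratios (z−y)/z: 0.6538, 0.6000, 0.5846, 0.5462, 0.2615; sum = 2.646154.
The income-gap ratio divides by q (the poor only): 2.646154 / 5 = 0.5292.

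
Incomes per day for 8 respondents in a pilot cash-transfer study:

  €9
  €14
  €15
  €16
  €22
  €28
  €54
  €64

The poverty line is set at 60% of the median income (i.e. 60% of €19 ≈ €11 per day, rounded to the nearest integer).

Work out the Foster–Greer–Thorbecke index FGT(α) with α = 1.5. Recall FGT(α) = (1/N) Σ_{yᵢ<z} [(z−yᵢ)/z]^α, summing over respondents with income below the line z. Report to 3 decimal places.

Incomes under z: €9 (q = 1 of N = 8).
Gap ratios (z−y)/z: (11−9)/11 = 0.1818.
Raised to α = 1.5: 0.07753.
Sum = 0.077528; FGT(1.5) = 0.077528 / 8 = 0.010.

0.010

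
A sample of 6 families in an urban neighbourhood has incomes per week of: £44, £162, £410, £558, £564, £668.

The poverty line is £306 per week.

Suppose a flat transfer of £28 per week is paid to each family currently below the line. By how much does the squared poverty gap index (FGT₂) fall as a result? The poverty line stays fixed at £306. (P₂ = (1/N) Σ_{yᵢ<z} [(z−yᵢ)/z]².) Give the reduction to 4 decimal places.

0.0377

Before: below the line — £44, £162; squared poverty gap index (FGT₂) = 0.159091.
After the £28 transfer: below the line — £72, £190; squared poverty gap index (FGT₂) = 0.121413.
Reduction = 0.159091 − 0.121413 = 0.0377.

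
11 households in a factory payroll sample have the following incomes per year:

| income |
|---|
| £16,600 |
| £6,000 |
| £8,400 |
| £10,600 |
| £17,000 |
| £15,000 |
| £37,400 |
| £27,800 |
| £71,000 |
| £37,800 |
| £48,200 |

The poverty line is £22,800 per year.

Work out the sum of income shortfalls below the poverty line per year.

Below the line: £6,000, £8,400, £10,600, £15,000, £16,600, £17,000 (q = 6 of N = 11).
Individual gaps: 22800−6000 = 16800; 22800−8400 = 14400; 22800−10600 = 12200; 22800−15000 = 7800; 22800−16600 = 6200; 22800−17000 = 5800.
Aggregate gap = £63,200.

£63,200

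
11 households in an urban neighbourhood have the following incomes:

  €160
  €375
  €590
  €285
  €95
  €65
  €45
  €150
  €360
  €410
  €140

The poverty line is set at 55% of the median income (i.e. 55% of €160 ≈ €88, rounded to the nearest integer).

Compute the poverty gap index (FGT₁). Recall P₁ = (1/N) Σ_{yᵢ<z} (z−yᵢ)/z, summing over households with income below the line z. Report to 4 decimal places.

Below z: €45, €65 (q = 2 of N = 11).
Gap ratios (z−y)/z: (88−45)/88 = 0.4886; (88−65)/88 = 0.2614.
Σ = 0.750000. Dividing by the full population N = 11 gives P₁ = 0.0682.

0.0682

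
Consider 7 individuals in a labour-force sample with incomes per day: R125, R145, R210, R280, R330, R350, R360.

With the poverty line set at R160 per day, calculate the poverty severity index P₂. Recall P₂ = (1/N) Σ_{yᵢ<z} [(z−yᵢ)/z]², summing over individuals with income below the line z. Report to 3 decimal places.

Poor units: R125, R145 (q = 2 of N = 7).
Shortfall ratios: (160−125)/160 = 0.2188; (160−145)/160 = 0.0938.
Squared: 0.0479; 0.0088.
Sum = 0.056641; P₂ = 0.056641 / 7 = 0.008.

0.008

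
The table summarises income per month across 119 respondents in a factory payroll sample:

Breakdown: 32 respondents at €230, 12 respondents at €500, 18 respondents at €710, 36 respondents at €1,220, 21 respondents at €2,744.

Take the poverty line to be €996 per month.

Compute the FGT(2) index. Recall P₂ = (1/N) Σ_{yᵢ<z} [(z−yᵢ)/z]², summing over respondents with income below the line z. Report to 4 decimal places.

0.1965

Poor units: 32×€230, 12×€500, 18×€710 (q = 62 of N = 119).
Normalized shortfalls: (996−230)/996 = 0.7691 (×32); (996−500)/996 = 0.4980 (×12); (996−710)/996 = 0.2871 (×18).
Squared: 0.5915 (×32); 0.2480 (×12); 0.0825 (×18).
Sum = 23.387437; P₂ = 23.387437 / 119 = 0.1965.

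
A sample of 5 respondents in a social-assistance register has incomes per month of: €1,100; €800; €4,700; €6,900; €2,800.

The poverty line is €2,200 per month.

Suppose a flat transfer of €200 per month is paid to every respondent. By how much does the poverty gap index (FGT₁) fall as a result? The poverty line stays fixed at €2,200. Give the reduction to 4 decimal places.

Before: below the line — €800, €1,100; poverty gap index (FGT₁) = 0.227273.
After the €200 transfer: below the line — €1,000, €1,300; poverty gap index (FGT₁) = 0.190909.
Reduction = 0.227273 − 0.190909 = 0.0364.

0.0364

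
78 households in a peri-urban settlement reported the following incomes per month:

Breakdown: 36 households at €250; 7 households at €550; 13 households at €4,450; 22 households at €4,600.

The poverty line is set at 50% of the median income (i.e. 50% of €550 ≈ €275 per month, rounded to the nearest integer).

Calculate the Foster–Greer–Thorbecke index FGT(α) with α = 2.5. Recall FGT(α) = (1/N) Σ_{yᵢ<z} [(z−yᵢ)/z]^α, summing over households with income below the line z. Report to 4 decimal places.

Incomes under z: 36×€250 (q = 36 of N = 78).
Relative gaps: (275−250)/275 = 0.0909 (×36).
Raised to α = 2.5: 0.00249 (×36).
Sum = 0.089706; FGT(2.5) = 0.089706 / 78 = 0.0012.

0.0012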